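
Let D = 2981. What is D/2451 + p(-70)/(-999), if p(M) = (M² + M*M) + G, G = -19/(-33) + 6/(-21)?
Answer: -1620271876/188538273 ≈ -8.5939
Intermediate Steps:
G = 67/231 (G = -19*(-1/33) + 6*(-1/21) = 19/33 - 2/7 = 67/231 ≈ 0.29004)
p(M) = 67/231 + 2*M² (p(M) = (M² + M*M) + 67/231 = (M² + M²) + 67/231 = 2*M² + 67/231 = 67/231 + 2*M²)
D/2451 + p(-70)/(-999) = 2981/2451 + (67/231 + 2*(-70)²)/(-999) = 2981*(1/2451) + (67/231 + 2*4900)*(-1/999) = 2981/2451 + (67/231 + 9800)*(-1/999) = 2981/2451 + (2263867/231)*(-1/999) = 2981/2451 - 2263867/230769 = -1620271876/188538273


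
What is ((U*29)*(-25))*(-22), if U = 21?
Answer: 334950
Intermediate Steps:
((U*29)*(-25))*(-22) = ((21*29)*(-25))*(-22) = (609*(-25))*(-22) = -15225*(-22) = 334950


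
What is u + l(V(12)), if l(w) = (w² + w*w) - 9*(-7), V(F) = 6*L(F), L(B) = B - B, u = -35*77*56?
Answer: -150857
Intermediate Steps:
u = -150920 (u = -2695*56 = -150920)
L(B) = 0
V(F) = 0 (V(F) = 6*0 = 0)
l(w) = 63 + 2*w² (l(w) = (w² + w²) + 63 = 2*w² + 63 = 63 + 2*w²)
u + l(V(12)) = -150920 + (63 + 2*0²) = -150920 + (63 + 2*0) = -150920 + (63 + 0) = -150920 + 63 = -150857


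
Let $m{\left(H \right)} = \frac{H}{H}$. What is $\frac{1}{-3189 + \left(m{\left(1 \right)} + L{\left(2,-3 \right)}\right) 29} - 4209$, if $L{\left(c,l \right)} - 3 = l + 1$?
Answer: $- \frac{13178380}{3131} \approx -4209.0$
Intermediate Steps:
$m{\left(H \right)} = 1$
$L{\left(c,l \right)} = 4 + l$ ($L{\left(c,l \right)} = 3 + \left(l + 1\right) = 3 + \left(1 + l\right) = 4 + l$)
$\frac{1}{-3189 + \left(m{\left(1 \right)} + L{\left(2,-3 \right)}\right) 29} - 4209 = \frac{1}{-3189 + \left(1 + \left(4 - 3\right)\right) 29} - 4209 = \frac{1}{-3189 + \left(1 + 1\right) 29} - 4209 = \frac{1}{-3189 + 2 \cdot 29} - 4209 = \frac{1}{-3189 + 58} - 4209 = \frac{1}{-3131} - 4209 = - \frac{1}{3131} - 4209 = - \frac{13178380}{3131}$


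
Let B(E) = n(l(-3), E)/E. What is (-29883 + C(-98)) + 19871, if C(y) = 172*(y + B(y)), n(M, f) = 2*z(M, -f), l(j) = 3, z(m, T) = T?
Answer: -27212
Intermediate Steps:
n(M, f) = -2*f (n(M, f) = 2*(-f) = -2*f)
B(E) = -2 (B(E) = (-2*E)/E = -2)
C(y) = -344 + 172*y (C(y) = 172*(y - 2) = 172*(-2 + y) = -344 + 172*y)
(-29883 + C(-98)) + 19871 = (-29883 + (-344 + 172*(-98))) + 19871 = (-29883 + (-344 - 16856)) + 19871 = (-29883 - 17200) + 19871 = -47083 + 19871 = -27212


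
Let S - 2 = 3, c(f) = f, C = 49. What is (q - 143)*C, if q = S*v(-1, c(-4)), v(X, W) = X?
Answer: -7252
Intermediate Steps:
S = 5 (S = 2 + 3 = 5)
q = -5 (q = 5*(-1) = -5)
(q - 143)*C = (-5 - 143)*49 = -148*49 = -7252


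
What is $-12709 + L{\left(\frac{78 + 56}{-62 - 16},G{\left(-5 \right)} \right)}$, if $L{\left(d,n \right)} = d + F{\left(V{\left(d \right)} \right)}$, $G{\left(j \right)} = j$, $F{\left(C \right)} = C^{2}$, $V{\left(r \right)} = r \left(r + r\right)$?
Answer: $- \frac{29324891558}{2313441} \approx -12676.0$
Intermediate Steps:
$V{\left(r \right)} = 2 r^{2}$ ($V{\left(r \right)} = r 2 r = 2 r^{2}$)
$L{\left(d,n \right)} = d + 4 d^{4}$ ($L{\left(d,n \right)} = d + \left(2 d^{2}\right)^{2} = d + 4 d^{4}$)
$-12709 + L{\left(\frac{78 + 56}{-62 - 16},G{\left(-5 \right)} \right)} = -12709 + \left(\frac{78 + 56}{-62 - 16} + 4 \left(\frac{78 + 56}{-62 - 16}\right)^{4}\right) = -12709 + \left(\frac{134}{-78} + 4 \left(\frac{134}{-78}\right)^{4}\right) = -12709 + \left(134 \left(- \frac{1}{78}\right) + 4 \left(134 \left(- \frac{1}{78}\right)\right)^{4}\right) = -12709 - \left(\frac{67}{39} - 4 \left(- \frac{67}{39}\right)^{4}\right) = -12709 + \left(- \frac{67}{39} + 4 \cdot \frac{20151121}{2313441}\right) = -12709 + \left(- \frac{67}{39} + \frac{80604484}{2313441}\right) = -12709 + \frac{76630111}{2313441} = - \frac{29324891558}{2313441}$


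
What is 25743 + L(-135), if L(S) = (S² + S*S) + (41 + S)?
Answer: 62099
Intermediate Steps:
L(S) = 41 + S + 2*S² (L(S) = (S² + S²) + (41 + S) = 2*S² + (41 + S) = 41 + S + 2*S²)
25743 + L(-135) = 25743 + (41 - 135 + 2*(-135)²) = 25743 + (41 - 135 + 2*18225) = 25743 + (41 - 135 + 36450) = 25743 + 36356 = 62099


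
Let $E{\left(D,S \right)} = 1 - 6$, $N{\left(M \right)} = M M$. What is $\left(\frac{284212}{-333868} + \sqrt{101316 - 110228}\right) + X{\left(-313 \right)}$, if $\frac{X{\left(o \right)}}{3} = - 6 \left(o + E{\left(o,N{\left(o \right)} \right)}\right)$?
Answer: $\frac{477694055}{83467} + 4 i \sqrt{557} \approx 5723.1 + 94.403 i$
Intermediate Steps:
$N{\left(M \right)} = M^{2}$
$E{\left(D,S \right)} = -5$ ($E{\left(D,S \right)} = 1 - 6 = -5$)
$X{\left(o \right)} = 90 - 18 o$ ($X{\left(o \right)} = 3 \left(- 6 \left(o - 5\right)\right) = 3 \left(- 6 \left(-5 + o\right)\right) = 3 \left(30 - 6 o\right) = 90 - 18 o$)
$\left(\frac{284212}{-333868} + \sqrt{101316 - 110228}\right) + X{\left(-313 \right)} = \left(\frac{284212}{-333868} + \sqrt{101316 - 110228}\right) + \left(90 - -5634\right) = \left(284212 \left(- \frac{1}{333868}\right) + \sqrt{-8912}\right) + \left(90 + 5634\right) = \left(- \frac{71053}{83467} + 4 i \sqrt{557}\right) + 5724 = \frac{477694055}{83467} + 4 i \sqrt{557}$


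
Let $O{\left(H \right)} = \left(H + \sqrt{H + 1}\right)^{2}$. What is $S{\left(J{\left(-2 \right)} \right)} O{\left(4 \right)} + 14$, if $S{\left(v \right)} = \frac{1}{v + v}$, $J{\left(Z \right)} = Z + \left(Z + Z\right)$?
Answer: $\frac{49}{4} - \frac{2 \sqrt{5}}{3} \approx 10.759$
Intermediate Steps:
$J{\left(Z \right)} = 3 Z$ ($J{\left(Z \right)} = Z + 2 Z = 3 Z$)
$S{\left(v \right)} = \frac{1}{2 v}$
$O{\left(H \right)} = \left(H + \sqrt{1 + H}\right)^{2}$
$S{\left(J{\left(-2 \right)} \right)} O{\left(4 \right)} + 14 = \frac{1}{2 \cdot 3 \left(-2\right)} \left(4 + \sqrt{1 + 4}\right)^{2} + 14 = \frac{1}{2 \left(-6\right)} \left(4 + \sqrt{5}\right)^{2} + 14 = \frac{1}{2} \left(- \frac{1}{6}\right) \left(4 + \sqrt{5}\right)^{2} + 14 = - \frac{\left(4 + \sqrt{5}\right)^{2}}{12} + 14 = 14 - \frac{\left(4 + \sqrt{5}\right)^{2}}{12}$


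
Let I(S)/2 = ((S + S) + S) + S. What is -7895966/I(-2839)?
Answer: 3947983/11356 ≈ 347.66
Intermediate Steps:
I(S) = 8*S (I(S) = 2*(((S + S) + S) + S) = 2*((2*S + S) + S) = 2*(3*S + S) = 2*(4*S) = 8*S)
-7895966/I(-2839) = -7895966/(8*(-2839)) = -7895966/(-22712) = -7895966*(-1/22712) = 3947983/11356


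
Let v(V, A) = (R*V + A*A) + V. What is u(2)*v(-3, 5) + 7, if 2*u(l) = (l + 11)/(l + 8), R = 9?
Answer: 15/4 ≈ 3.7500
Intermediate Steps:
u(l) = (11 + l)/(2*(8 + l)) (u(l) = ((l + 11)/(l + 8))/2 = ((11 + l)/(8 + l))/2 = (11 + l)/(2*(8 + l)))
v(V, A) = A² + 10*V (v(V, A) = (9*V + A*A) + V = (9*V + A²) + V = (A² + 9*V) + V = A² + 10*V)
u(2)*v(-3, 5) + 7 = ((11 + 2)/(2*(8 + 2)))*(5² + 10*(-3)) + 7 = ((½)*13/10)*(25 - 30) + 7 = ((½)*(⅒)*13)*(-5) + 7 = (13/20)*(-5) + 7 = -13/4 + 7 = 15/4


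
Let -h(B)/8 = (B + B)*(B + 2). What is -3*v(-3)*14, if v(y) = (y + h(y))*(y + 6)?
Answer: 6426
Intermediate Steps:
h(B) = -16*B*(2 + B) (h(B) = -8*(B + B)*(B + 2) = -8*2*B*(2 + B) = -16*B*(2 + B))
v(y) = (6 + y)*(y - 16*y*(2 + y)) (v(y) = (y - 16*y*(2 + y))*(y + 6) = (y - 16*y*(2 + y))*(6 + y) = (6 + y)*(y - 16*y*(2 + y)))
-3*v(-3)*14 = -(-9)*(-186 - 127*(-3) - 16*(-3)²)*14 = -(-9)*(-186 + 381 - 16*9)*14 = -(-9)*(-186 + 381 - 144)*14 = -(-9)*51*14 = -3*(-153)*14 = 459*14 = 6426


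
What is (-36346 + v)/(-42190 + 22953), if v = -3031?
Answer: 39377/19237 ≈ 2.0469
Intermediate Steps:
(-36346 + v)/(-42190 + 22953) = (-36346 - 3031)/(-42190 + 22953) = -39377/(-19237) = -39377*(-1/19237) = 39377/19237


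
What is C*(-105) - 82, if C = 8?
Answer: -922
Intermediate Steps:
C*(-105) - 82 = 8*(-105) - 82 = -840 - 82 = -922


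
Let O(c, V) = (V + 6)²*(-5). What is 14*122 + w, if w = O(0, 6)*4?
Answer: -1172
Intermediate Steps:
O(c, V) = -5*(6 + V)² (O(c, V) = (6 + V)²*(-5) = -5*(6 + V)²)
w = -2880 (w = -5*(6 + 6)²*4 = -5*12²*4 = -5*144*4 = -720*4 = -2880)
14*122 + w = 14*122 - 2880 = 1708 - 2880 = -1172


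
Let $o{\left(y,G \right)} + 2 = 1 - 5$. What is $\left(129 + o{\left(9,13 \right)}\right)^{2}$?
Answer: $15129$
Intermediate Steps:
$o{\left(y,G \right)} = -6$ ($o{\left(y,G \right)} = -2 + \left(1 - 5\right) = -2 - 4 = -6$)
$\left(129 + o{\left(9,13 \right)}\right)^{2} = \left(129 - 6\right)^{2} = 123^{2} = 15129$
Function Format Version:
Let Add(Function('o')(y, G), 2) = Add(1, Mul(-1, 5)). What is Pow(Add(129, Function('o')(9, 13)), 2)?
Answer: 15129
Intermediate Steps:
Function('o')(y, G) = -6 (Function('o')(y, G) = Add(-2, Add(1, Mul(-1, 5))) = Add(-2, Add(1, -5)) = Add(-2, -4) = -6)
Pow(Add(129, Function('o')(9, 13)), 2) = Pow(Add(129, -6), 2) = Pow(123, 2) = 15129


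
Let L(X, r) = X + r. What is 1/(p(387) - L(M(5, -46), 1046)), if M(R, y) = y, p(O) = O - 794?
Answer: -1/1407 ≈ -0.00071073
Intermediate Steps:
p(O) = -794 + O
1/(p(387) - L(M(5, -46), 1046)) = 1/((-794 + 387) - (-46 + 1046)) = 1/(-407 - 1*1000) = 1/(-407 - 1000) = 1/(-1407) = -1/1407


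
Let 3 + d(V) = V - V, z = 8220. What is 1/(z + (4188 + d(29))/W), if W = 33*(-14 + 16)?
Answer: 22/182235 ≈ 0.00012072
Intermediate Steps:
d(V) = -3 (d(V) = -3 + (V - V) = -3 + 0 = -3)
W = 66 (W = 33*2 = 66)
1/(z + (4188 + d(29))/W) = 1/(8220 + (4188 - 3)/66) = 1/(8220 + 4185*(1/66)) = 1/(8220 + 1395/22) = 1/(182235/22) = 22/182235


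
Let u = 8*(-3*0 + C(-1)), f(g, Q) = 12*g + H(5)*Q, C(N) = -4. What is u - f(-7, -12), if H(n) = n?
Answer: 112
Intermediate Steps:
f(g, Q) = 5*Q + 12*g (f(g, Q) = 12*g + 5*Q = 5*Q + 12*g)
u = -32 (u = 8*(-3*0 - 4) = 8*(0 - 4) = 8*(-4) = -32)
u - f(-7, -12) = -32 - (5*(-12) + 12*(-7)) = -32 - (-60 - 84) = -32 - 1*(-144) = -32 + 144 = 112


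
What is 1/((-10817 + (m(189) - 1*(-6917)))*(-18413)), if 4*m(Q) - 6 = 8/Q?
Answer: 378/27133930777 ≈ 1.3931e-8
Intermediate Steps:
m(Q) = 3/2 + 2/Q (m(Q) = 3/2 + (8/Q)/4 = 3/2 + 2/Q)
1/((-10817 + (m(189) - 1*(-6917)))*(-18413)) = 1/((-10817 + ((3/2 + 2/189) - 1*(-6917)))*(-18413)) = -1/18413/(-10817 + ((3/2 + 2*(1/189)) + 6917)) = -1/18413/(-10817 + ((3/2 + 2/189) + 6917)) = -1/18413/(-10817 + (571/378 + 6917)) = -1/18413/(-10817 + 2615197/378) = -1/18413/(-1473629/378) = -378/1473629*(-1/18413) = 378/27133930777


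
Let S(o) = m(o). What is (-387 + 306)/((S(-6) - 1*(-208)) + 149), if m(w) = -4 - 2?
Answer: -3/13 ≈ -0.23077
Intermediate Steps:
m(w) = -6
S(o) = -6
(-387 + 306)/((S(-6) - 1*(-208)) + 149) = (-387 + 306)/((-6 - 1*(-208)) + 149) = -81/((-6 + 208) + 149) = -81/(202 + 149) = -81/351 = -81*1/351 = -3/13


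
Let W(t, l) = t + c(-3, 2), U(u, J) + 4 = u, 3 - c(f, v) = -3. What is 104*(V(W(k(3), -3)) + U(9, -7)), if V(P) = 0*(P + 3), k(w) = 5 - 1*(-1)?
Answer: 520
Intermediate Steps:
c(f, v) = 6 (c(f, v) = 3 - 1*(-3) = 3 + 3 = 6)
k(w) = 6 (k(w) = 5 + 1 = 6)
U(u, J) = -4 + u
W(t, l) = 6 + t (W(t, l) = t + 6 = 6 + t)
V(P) = 0 (V(P) = 0*(3 + P) = 0)
104*(V(W(k(3), -3)) + U(9, -7)) = 104*(0 + (-4 + 9)) = 104*(0 + 5) = 104*5 = 520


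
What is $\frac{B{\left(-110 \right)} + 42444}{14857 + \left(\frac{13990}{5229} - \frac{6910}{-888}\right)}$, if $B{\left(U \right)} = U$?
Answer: $\frac{32761943928}{11505806029} \approx 2.8474$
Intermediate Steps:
$\frac{B{\left(-110 \right)} + 42444}{14857 + \left(\frac{13990}{5229} - \frac{6910}{-888}\right)} = \frac{-110 + 42444}{14857 + \left(\frac{13990}{5229} - \frac{6910}{-888}\right)} = \frac{42334}{14857 + \left(13990 \cdot \frac{1}{5229} - - \frac{3455}{444}\right)} = \frac{42334}{14857 + \left(\frac{13990}{5229} + \frac{3455}{444}\right)} = \frac{42334}{14857 + \frac{8092585}{773892}} = \frac{42334}{\frac{11505806029}{773892}} = 42334 \cdot \frac{773892}{11505806029} = \frac{32761943928}{11505806029}$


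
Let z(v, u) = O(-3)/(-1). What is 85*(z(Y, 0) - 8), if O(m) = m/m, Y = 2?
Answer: -765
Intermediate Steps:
O(m) = 1
z(v, u) = -1 (z(v, u) = 1/(-1) = 1*(-1) = -1)
85*(z(Y, 0) - 8) = 85*(-1 - 8) = 85*(-9) = -765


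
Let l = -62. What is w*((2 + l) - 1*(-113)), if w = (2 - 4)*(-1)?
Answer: 106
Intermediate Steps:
w = 2 (w = -2*(-1) = 2)
w*((2 + l) - 1*(-113)) = 2*((2 - 62) - 1*(-113)) = 2*(-60 + 113) = 2*53 = 106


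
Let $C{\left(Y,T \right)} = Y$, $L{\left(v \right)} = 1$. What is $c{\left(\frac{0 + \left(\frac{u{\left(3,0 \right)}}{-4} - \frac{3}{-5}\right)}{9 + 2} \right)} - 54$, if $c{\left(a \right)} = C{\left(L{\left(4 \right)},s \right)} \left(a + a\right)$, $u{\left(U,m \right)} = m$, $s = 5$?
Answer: $- \frac{2964}{55} \approx -53.891$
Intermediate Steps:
$c{\left(a \right)} = 2 a$ ($c{\left(a \right)} = 1 \left(a + a\right) = 1 \cdot 2 a = 2 a$)
$c{\left(\frac{0 + \left(\frac{u{\left(3,0 \right)}}{-4} - \frac{3}{-5}\right)}{9 + 2} \right)} - 54 = 2 \frac{0 + \left(\frac{0}{-4} - \frac{3}{-5}\right)}{9 + 2} - 54 = 2 \frac{0 + \left(0 \left(- \frac{1}{4}\right) - - \frac{3}{5}\right)}{11} - 54 = 2 \left(0 + \left(0 + \frac{3}{5}\right)\right) \frac{1}{11} - 54 = 2 \left(0 + \frac{3}{5}\right) \frac{1}{11} - 54 = 2 \cdot \frac{3}{5} \cdot \frac{1}{11} - 54 = 2 \cdot \frac{3}{55} - 54 = \frac{6}{55} - 54 = - \frac{2964}{55}$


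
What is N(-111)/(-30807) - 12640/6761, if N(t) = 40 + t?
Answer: -388920449/208286127 ≈ -1.8672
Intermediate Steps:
N(-111)/(-30807) - 12640/6761 = (40 - 111)/(-30807) - 12640/6761 = -71*(-1/30807) - 12640*1/6761 = 71/30807 - 12640/6761 = -388920449/208286127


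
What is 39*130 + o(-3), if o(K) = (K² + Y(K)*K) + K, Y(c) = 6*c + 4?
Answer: 5118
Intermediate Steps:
Y(c) = 4 + 6*c
o(K) = K + K² + K*(4 + 6*K) (o(K) = (K² + (4 + 6*K)*K) + K = (K² + K*(4 + 6*K)) + K = K + K² + K*(4 + 6*K))
39*130 + o(-3) = 39*130 - 3*(5 + 7*(-3)) = 5070 - 3*(5 - 21) = 5070 - 3*(-16) = 5070 + 48 = 5118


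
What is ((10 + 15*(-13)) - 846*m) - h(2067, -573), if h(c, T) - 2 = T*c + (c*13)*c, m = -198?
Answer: -54190645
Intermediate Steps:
h(c, T) = 2 + 13*c² + T*c (h(c, T) = 2 + (T*c + (c*13)*c) = 2 + (T*c + (13*c)*c) = 2 + (T*c + 13*c²) = 2 + (13*c² + T*c) = 2 + 13*c² + T*c)
((10 + 15*(-13)) - 846*m) - h(2067, -573) = ((10 + 15*(-13)) - 846*(-198)) - (2 + 13*2067² - 573*2067) = ((10 - 195) + 167508) - (2 + 13*4272489 - 1184391) = (-185 + 167508) - (2 + 55542357 - 1184391) = 167323 - 1*54357968 = 167323 - 54357968 = -54190645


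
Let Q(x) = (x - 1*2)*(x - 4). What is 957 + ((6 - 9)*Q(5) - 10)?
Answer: 938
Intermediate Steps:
Q(x) = (-4 + x)*(-2 + x) (Q(x) = (x - 2)*(-4 + x) = (-2 + x)*(-4 + x) = (-4 + x)*(-2 + x))
957 + ((6 - 9)*Q(5) - 10) = 957 + ((6 - 9)*(8 + 5**2 - 6*5) - 10) = 957 + (-3*(8 + 25 - 30) - 10) = 957 + (-3*3 - 10) = 957 + (-9 - 10) = 957 - 19 = 938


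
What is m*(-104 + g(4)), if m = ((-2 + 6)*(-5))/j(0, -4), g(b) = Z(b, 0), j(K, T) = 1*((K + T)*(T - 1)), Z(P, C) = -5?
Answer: 109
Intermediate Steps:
j(K, T) = (-1 + T)*(K + T) (j(K, T) = 1*((K + T)*(-1 + T)) = 1*((-1 + T)*(K + T)) = (-1 + T)*(K + T))
g(b) = -5
m = -1 (m = ((-2 + 6)*(-5))/((-4)² - 1*0 - 1*(-4) + 0*(-4)) = (4*(-5))/(16 + 0 + 4 + 0) = -20/20 = -20*1/20 = -1)
m*(-104 + g(4)) = -(-104 - 5) = -1*(-109) = 109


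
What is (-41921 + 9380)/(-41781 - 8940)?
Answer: 10847/16907 ≈ 0.64157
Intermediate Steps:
(-41921 + 9380)/(-41781 - 8940) = -32541/(-50721) = -32541*(-1/50721) = 10847/16907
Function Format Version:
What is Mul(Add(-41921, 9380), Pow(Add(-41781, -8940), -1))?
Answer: Rational(10847, 16907) ≈ 0.64157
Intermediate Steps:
Mul(Add(-41921, 9380), Pow(Add(-41781, -8940), -1)) = Mul(-32541, Pow(-50721, -1)) = Mul(-32541, Rational(-1, 50721)) = Rational(10847, 16907)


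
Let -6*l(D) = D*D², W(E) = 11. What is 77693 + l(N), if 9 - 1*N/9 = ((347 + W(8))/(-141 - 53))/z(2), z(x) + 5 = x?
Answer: 5537775389/912673 ≈ 6067.6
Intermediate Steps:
z(x) = -5 + x
N = 7320/97 (N = 81 - 9*(347 + 11)/(-141 - 53)/(-5 + 2) = 81 - 9*358/(-194)/(-3) = 81 - 9*358*(-1/194)*(-1)/3 = 81 - (-1611)*(-1)/(97*3) = 81 - 9*179/291 = 81 - 537/97 = 7320/97 ≈ 75.464)
l(D) = -D³/6 (l(D) = -D*D²/6 = -D³/6)
77693 + l(N) = 77693 - (7320/97)³/6 = 77693 - ⅙*392223168000/912673 = 77693 - 65370528000/912673 = 5537775389/912673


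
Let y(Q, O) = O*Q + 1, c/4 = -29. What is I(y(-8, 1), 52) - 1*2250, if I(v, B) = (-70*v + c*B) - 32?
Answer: -7824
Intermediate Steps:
c = -116 (c = 4*(-29) = -116)
y(Q, O) = 1 + O*Q
I(v, B) = -32 - 116*B - 70*v (I(v, B) = (-70*v - 116*B) - 32 = (-116*B - 70*v) - 32 = -32 - 116*B - 70*v)
I(y(-8, 1), 52) - 1*2250 = (-32 - 116*52 - 70*(1 + 1*(-8))) - 1*2250 = (-32 - 6032 - 70*(1 - 8)) - 2250 = (-32 - 6032 - 70*(-7)) - 2250 = (-32 - 6032 + 490) - 2250 = -5574 - 2250 = -7824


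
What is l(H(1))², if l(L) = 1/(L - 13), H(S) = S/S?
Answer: 1/144 ≈ 0.0069444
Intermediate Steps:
H(S) = 1
l(L) = 1/(-13 + L)
l(H(1))² = (1/(-13 + 1))² = (1/(-12))² = (-1/12)² = 1/144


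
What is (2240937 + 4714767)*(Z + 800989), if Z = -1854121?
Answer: -7325274464928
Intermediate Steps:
(2240937 + 4714767)*(Z + 800989) = (2240937 + 4714767)*(-1854121 + 800989) = 6955704*(-1053132) = -7325274464928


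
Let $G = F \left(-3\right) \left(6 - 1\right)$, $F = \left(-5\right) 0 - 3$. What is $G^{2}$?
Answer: $2025$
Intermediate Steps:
$F = -3$ ($F = 0 - 3 = -3$)
$G = 45$ ($G = \left(-3\right) \left(-3\right) \left(6 - 1\right) = 9 \left(6 - 1\right) = 9 \cdot 5 = 45$)
$G^{2} = 45^{2} = 2025$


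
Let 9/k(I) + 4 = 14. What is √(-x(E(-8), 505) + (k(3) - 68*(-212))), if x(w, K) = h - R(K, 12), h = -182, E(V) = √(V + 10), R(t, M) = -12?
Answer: √1458690/10 ≈ 120.78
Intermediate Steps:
k(I) = 9/10 (k(I) = 9/(-4 + 14) = 9/10)
E(V) = √(10 + V)
x(w, K) = -170 (x(w, K) = -182 - 1*(-12) = -182 + 12 = -170)
√(-x(E(-8), 505) + (k(3) - 68*(-212))) = √(-1*(-170) + (9/10 - 68*(-212))) = √(170 + (9/10 + 14416)) = √(170 + 144169/10) = √(145869/10) = √1458690/10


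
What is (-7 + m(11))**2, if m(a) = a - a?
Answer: 49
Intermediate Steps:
m(a) = 0
(-7 + m(11))**2 = (-7 + 0)**2 = (-7)**2 = 49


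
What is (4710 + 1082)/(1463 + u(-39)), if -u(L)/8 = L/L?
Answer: 5792/1455 ≈ 3.9808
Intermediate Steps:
u(L) = -8 (u(L) = -8*L/L = -8*1 = -8)
(4710 + 1082)/(1463 + u(-39)) = (4710 + 1082)/(1463 - 8) = 5792/1455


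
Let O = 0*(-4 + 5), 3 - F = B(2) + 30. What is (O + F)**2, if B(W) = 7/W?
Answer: 3721/4 ≈ 930.25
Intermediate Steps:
F = -61/2 (F = 3 - (7/2 + 30) = 3 - 1*67/2 = 3 - 67/2 = -61/2 ≈ -30.500)
O = 0 (O = 0*1 = 0)
(O + F)**2 = (0 - 61/2)**2 = (-61/2)**2 = 3721/4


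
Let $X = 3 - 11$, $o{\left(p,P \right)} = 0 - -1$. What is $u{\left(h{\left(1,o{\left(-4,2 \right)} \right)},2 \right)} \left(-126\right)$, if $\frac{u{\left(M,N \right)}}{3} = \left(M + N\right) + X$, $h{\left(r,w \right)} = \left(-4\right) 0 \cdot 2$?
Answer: $2268$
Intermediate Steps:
$o{\left(p,P \right)} = 1$ ($o{\left(p,P \right)} = 0 + 1 = 1$)
$X = -8$ ($X = 3 - 11 = -8$)
$h{\left(r,w \right)} = 0$ ($h{\left(r,w \right)} = 0 \cdot 2 = 0$)
$u{\left(M,N \right)} = -24 + 3 M + 3 N$ ($u{\left(M,N \right)} = 3 \left(\left(M + N\right) - 8\right) = 3 \left(-8 + M + N\right) = -24 + 3 M + 3 N$)
$u{\left(h{\left(1,o{\left(-4,2 \right)} \right)},2 \right)} \left(-126\right) = \left(-24 + 3 \cdot 0 + 3 \cdot 2\right) \left(-126\right) = \left(-24 + 0 + 6\right) \left(-126\right) = \left(-18\right) \left(-126\right) = 2268$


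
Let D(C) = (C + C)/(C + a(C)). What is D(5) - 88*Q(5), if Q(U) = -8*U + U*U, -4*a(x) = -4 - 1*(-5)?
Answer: 25120/19 ≈ 1322.1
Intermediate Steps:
a(x) = -¼ (a(x) = -(-4 - 1*(-5))/4 = -(-4 + 5)/4 = -¼*1 = -¼)
Q(U) = U² - 8*U (Q(U) = -8*U + U² = U² - 8*U)
D(C) = 2*C/(-¼ + C) (D(C) = (C + C)/(C - ¼) = (2*C)/(-¼ + C) = 2*C/(-¼ + C))
D(5) - 88*Q(5) = 8*5/(-1 + 4*5) - 440*(-8 + 5) = 8*5/(-1 + 20) - 440*(-3) = 8*5/19 - 88*(-15) = 8*5*(1/19) + 1320 = 40/19 + 1320 = 25120/19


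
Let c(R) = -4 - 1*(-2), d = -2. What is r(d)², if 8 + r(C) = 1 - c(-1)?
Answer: 25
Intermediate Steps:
c(R) = -2 (c(R) = -4 + 2 = -2)
r(C) = -5 (r(C) = -8 + (1 - 1*(-2)) = -8 + (1 + 2) = -8 + 3 = -5)
r(d)² = (-5)² = 25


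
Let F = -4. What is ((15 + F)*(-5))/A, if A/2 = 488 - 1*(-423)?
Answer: -55/1822 ≈ -0.030187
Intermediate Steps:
A = 1822 (A = 2*(488 - 1*(-423)) = 2*(488 + 423) = 2*911 = 1822)
((15 + F)*(-5))/A = ((15 - 4)*(-5))/1822 = (11*(-5))*(1/1822) = -55*1/1822 = -55/1822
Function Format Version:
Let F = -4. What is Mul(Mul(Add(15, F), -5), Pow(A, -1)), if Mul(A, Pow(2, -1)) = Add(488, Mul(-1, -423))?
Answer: Rational(-55, 1822) ≈ -0.030187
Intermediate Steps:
A = 1822 (A = Mul(2, Add(488, Mul(-1, -423))) = Mul(2, Add(488, 423)) = Mul(2, 911) = 1822)
Mul(Mul(Add(15, F), -5), Pow(A, -1)) = Mul(Mul(Add(15, -4), -5), Pow(1822, -1)) = Mul(Mul(11, -5), Rational(1, 1822)) = Mul(-55, Rational(1, 1822)) = Rational(-55, 1822)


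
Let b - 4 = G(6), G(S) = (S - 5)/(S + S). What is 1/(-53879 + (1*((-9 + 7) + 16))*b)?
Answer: -6/322931 ≈ -1.8580e-5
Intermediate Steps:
G(S) = (-5 + S)/(2*S) (G(S) = (-5 + S)/((2*S)) = (-5 + S)*(1/(2*S)) = (-5 + S)/(2*S))
b = 49/12 (b = 4 + (1/2)*(-5 + 6)/6 = 4 + (1/2)*(1/6)*1 = 4 + 1/12 = 49/12 ≈ 4.0833)
1/(-53879 + (1*((-9 + 7) + 16))*b) = 1/(-53879 + (1*((-9 + 7) + 16))*(49/12)) = 1/(-53879 + (1*(-2 + 16))*(49/12)) = 1/(-53879 + (1*14)*(49/12)) = 1/(-53879 + 14*(49/12)) = 1/(-53879 + 343/6) = 1/(-322931/6) = -6/322931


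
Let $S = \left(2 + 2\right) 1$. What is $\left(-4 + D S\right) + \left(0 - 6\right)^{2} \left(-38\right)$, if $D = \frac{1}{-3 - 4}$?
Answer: $- \frac{9608}{7} \approx -1372.6$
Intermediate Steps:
$D = - \frac{1}{7}$ ($D = \frac{1}{-7} = - \frac{1}{7} \approx -0.14286$)
$S = 4$ ($S = 4 \cdot 1 = 4$)
$\left(-4 + D S\right) + \left(0 - 6\right)^{2} \left(-38\right) = \left(-4 - \frac{4}{7}\right) + \left(0 - 6\right)^{2} \left(-38\right) = \left(-4 - \frac{4}{7}\right) + \left(-6\right)^{2} \left(-38\right) = - \frac{32}{7} + 36 \left(-38\right) = - \frac{32}{7} - 1368 = - \frac{9608}{7}$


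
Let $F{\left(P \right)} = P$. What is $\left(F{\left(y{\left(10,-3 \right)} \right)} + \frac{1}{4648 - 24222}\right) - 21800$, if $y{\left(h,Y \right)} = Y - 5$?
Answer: $- \frac{426869793}{19574} \approx -21808.0$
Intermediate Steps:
$y{\left(h,Y \right)} = -5 + Y$ ($y{\left(h,Y \right)} = Y - 5 = -5 + Y$)
$\left(F{\left(y{\left(10,-3 \right)} \right)} + \frac{1}{4648 - 24222}\right) - 21800 = \left(\left(-5 - 3\right) + \frac{1}{4648 - 24222}\right) - 21800 = \left(-8 + \frac{1}{-19574}\right) - 21800 = \left(-8 - \frac{1}{19574}\right) - 21800 = - \frac{156593}{19574} - 21800 = - \frac{426869793}{19574}$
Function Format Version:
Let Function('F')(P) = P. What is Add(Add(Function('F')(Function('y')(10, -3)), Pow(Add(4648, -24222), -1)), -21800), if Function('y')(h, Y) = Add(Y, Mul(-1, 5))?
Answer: Rational(-426869793, 19574) ≈ -21808.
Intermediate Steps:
Function('y')(h, Y) = Add(-5, Y) (Function('y')(h, Y) = Add(Y, -5) = Add(-5, Y))
Add(Add(Function('F')(Function('y')(10, -3)), Pow(Add(4648, -24222), -1)), -21800) = Add(Add(Add(-5, -3), Pow(Add(4648, -24222), -1)), -21800) = Add(Add(-8, Pow(-19574, -1)), -21800) = Add(Add(-8, Rational(-1, 19574)), -21800) = Add(Rational(-156593, 19574), -21800) = Rational(-426869793, 19574)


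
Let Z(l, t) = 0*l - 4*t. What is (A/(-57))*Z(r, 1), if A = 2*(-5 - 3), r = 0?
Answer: -64/57 ≈ -1.1228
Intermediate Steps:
Z(l, t) = -4*t (Z(l, t) = 0 - 4*t = -4*t)
A = -16 (A = 2*(-8) = -16)
(A/(-57))*Z(r, 1) = (-16/(-57))*(-4*1) = -16*(-1/57)*(-4) = (16/57)*(-4) = -64/57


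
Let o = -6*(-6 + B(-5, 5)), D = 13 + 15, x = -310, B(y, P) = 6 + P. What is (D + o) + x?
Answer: -312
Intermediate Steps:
D = 28
o = -30 (o = -6*(-6 + (6 + 5)) = -6*(-6 + 11) = -6*5 = -30)
(D + o) + x = (28 - 30) - 310 = -2 - 310 = -312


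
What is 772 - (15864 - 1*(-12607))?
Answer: -27699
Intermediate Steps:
772 - (15864 - 1*(-12607)) = 772 - (15864 + 12607) = 772 - 1*28471 = 772 - 28471 = -27699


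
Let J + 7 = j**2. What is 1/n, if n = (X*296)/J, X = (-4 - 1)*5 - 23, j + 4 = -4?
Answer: -19/4736 ≈ -0.0040118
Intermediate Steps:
j = -8 (j = -4 - 4 = -8)
J = 57 (J = -7 + (-8)**2 = -7 + 64 = 57)
X = -48 (X = -5*5 - 23 = -25 - 23 = -48)
n = -4736/19 (n = -48*296/57 = -14208*1/57 = -4736/19 ≈ -249.26)
1/n = 1/(-4736/19) = -19/4736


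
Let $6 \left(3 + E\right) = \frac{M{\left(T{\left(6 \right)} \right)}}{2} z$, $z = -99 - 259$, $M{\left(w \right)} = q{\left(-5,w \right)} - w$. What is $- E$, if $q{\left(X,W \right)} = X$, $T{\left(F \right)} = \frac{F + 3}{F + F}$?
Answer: $- \frac{4045}{24} \approx -168.54$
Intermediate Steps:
$T{\left(F \right)} = \frac{3 + F}{2 F}$
$M{\left(w \right)} = -5 - w$
$z = -358$
$E = \frac{4045}{24}$ ($E = -3 + \frac{\frac{-5 - \frac{3 + 6}{2 \cdot 6}}{2} \left(-358\right)}{6} = -3 + \frac{\left(-5 - \frac{1}{2} \cdot \frac{1}{6} \cdot 9\right) \frac{1}{2} \left(-358\right)}{6} = -3 + \frac{\left(-5 - \frac{3}{4}\right) \frac{1}{2} \left(-358\right)}{6} = -3 + \frac{\left(- \frac{23}{4}\right) \frac{1}{2} \left(-358\right)}{6} = -3 + \frac{\left(- \frac{23}{8}\right) \left(-358\right)}{6} = -3 + \frac{1}{6} \cdot \frac{4117}{4} = -3 + \frac{4117}{24} = \frac{4045}{24} \approx 168.54$)
$- E = \left(-1\right) \frac{4045}{24} = - \frac{4045}{24}$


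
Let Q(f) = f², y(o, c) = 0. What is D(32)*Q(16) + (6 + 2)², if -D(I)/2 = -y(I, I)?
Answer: 64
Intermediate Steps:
D(I) = 0 (D(I) = -(-2)*0 = -2*0 = 0)
D(32)*Q(16) + (6 + 2)² = 0*16² + (6 + 2)² = 0*256 + 8² = 0 + 64 = 64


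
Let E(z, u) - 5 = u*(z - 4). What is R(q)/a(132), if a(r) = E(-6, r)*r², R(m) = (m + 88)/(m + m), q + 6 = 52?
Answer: -67/1053977760 ≈ -6.3569e-8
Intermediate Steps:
q = 46 (q = -6 + 52 = 46)
E(z, u) = 5 + u*(-4 + z) (E(z, u) = 5 + u*(z - 4) = 5 + u*(-4 + z))
R(m) = (88 + m)/(2*m) (R(m) = (88 + m)/((2*m)) = (88 + m)*(1/(2*m)) = (88 + m)/(2*m))
a(r) = r²*(5 - 10*r) (a(r) = (5 - 4*r + r*(-6))*r² = (5 - 4*r - 6*r)*r² = (5 - 10*r)*r² = r²*(5 - 10*r))
R(q)/a(132) = ((½)*(88 + 46)/46)/((132²*(5 - 10*132))) = ((½)*(1/46)*134)/((17424*(5 - 1320))) = 67/(46*((17424*(-1315)))) = (67/46)/(-22912560) = (67/46)*(-1/22912560) = -67/1053977760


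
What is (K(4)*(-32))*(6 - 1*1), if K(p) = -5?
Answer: 800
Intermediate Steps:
(K(4)*(-32))*(6 - 1*1) = (-5*(-32))*(6 - 1*1) = 160*(6 - 1) = 160*5 = 800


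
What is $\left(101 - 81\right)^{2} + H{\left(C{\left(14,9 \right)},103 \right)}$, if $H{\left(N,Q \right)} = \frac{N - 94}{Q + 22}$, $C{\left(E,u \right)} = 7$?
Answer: $\frac{49913}{125} \approx 399.3$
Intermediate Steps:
$H{\left(N,Q \right)} = \frac{-94 + N}{22 + Q}$
$\left(101 - 81\right)^{2} + H{\left(C{\left(14,9 \right)},103 \right)} = \left(101 - 81\right)^{2} + \frac{-94 + 7}{22 + 103} = 20^{2} + \frac{1}{125} \left(-87\right) = 400 + \frac{1}{125} \left(-87\right) = 400 - \frac{87}{125} = \frac{49913}{125}$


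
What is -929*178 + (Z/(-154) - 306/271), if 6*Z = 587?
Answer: -41407748069/250404 ≈ -1.6536e+5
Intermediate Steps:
Z = 587/6 (Z = (⅙)*587 = 587/6 ≈ 97.833)
-929*178 + (Z/(-154) - 306/271) = -929*178 + ((587/6)/(-154) - 306/271) = -165362 + ((587/6)*(-1/154) - 306*1/271) = -165362 + (-587/924 - 306/271) = -165362 - 441821/250404 = -41407748069/250404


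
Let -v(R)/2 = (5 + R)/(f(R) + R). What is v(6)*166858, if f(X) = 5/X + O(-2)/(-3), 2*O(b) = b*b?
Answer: -22025256/37 ≈ -5.9528e+5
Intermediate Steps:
O(b) = b**2/2 (O(b) = (b*b)/2 = b**2/2)
f(X) = -2/3 + 5/X (f(X) = 5/X + ((1/2)*(-2)**2)/(-3) = 5/X + ((1/2)*4)*(-1/3) = 5/X + 2*(-1/3) = 5/X - 2/3 = -2/3 + 5/X)
v(R) = -2*(5 + R)/(-2/3 + R + 5/R) (v(R) = -2*(5 + R)/((-2/3 + 5/R) + R) = -2*(5 + R)/(-2/3 + R + 5/R))
v(6)*166858 = -6*6*(5 + 6)/(15 + 6*(-2 + 3*6))*166858 = -6*6*11/(15 + 6*(-2 + 18))*166858 = -6*6*11/(15 + 6*16)*166858 = -6*6*11/(15 + 96)*166858 = -6*6*11/111*166858 = -6*6*1/111*11*166858 = -132/37*166858 = -22025256/37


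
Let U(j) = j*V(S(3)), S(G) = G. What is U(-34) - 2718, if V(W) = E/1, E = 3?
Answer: -2820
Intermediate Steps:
V(W) = 3 (V(W) = 3/1 = 3*1 = 3)
U(j) = 3*j (U(j) = j*3 = 3*j)
U(-34) - 2718 = 3*(-34) - 2718 = -102 - 2718 = -2820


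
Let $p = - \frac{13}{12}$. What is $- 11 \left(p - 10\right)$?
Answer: $\frac{1463}{12} \approx 121.92$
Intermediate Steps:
$p = - \frac{13}{12}$ ($p = \left(-13\right) \frac{1}{12} = - \frac{13}{12} \approx -1.0833$)
$- 11 \left(p - 10\right) = - 11 \left(- \frac{13}{12} - 10\right) = \left(-11\right) \left(- \frac{133}{12}\right) = \frac{1463}{12}$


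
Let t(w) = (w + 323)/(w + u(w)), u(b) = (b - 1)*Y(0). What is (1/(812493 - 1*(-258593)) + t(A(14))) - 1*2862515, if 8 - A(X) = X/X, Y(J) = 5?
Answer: -113441636969313/39630182 ≈ -2.8625e+6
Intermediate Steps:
A(X) = 7 (A(X) = 8 - X/X = 8 - 1*1 = 8 - 1 = 7)
u(b) = -5 + 5*b (u(b) = (b - 1)*5 = (-1 + b)*5 = -5 + 5*b)
t(w) = (323 + w)/(-5 + 6*w) (t(w) = (w + 323)/(w + (-5 + 5*w)) = (323 + w)/(-5 + 6*w))
(1/(812493 - 1*(-258593)) + t(A(14))) - 1*2862515 = (1/(812493 - 1*(-258593)) + (323 + 7)/(-5 + 6*7)) - 1*2862515 = (1/(812493 + 258593) + 330/(-5 + 42)) - 2862515 = (1/1071086 + 330/37) - 2862515 = 353458417/39630182 - 2862515 = -113441636969313/39630182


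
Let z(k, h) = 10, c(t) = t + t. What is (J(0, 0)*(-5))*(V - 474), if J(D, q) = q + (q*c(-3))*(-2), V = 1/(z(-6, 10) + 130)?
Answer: 0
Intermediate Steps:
c(t) = 2*t
V = 1/140 (V = 1/(10 + 130) = 1/140 ≈ 0.0071429)
J(D, q) = 13*q (J(D, q) = q + (q*(2*(-3)))*(-2) = q + (q*(-6))*(-2) = q - 6*q*(-2) = q + 12*q = 13*q)
(J(0, 0)*(-5))*(V - 474) = ((13*0)*(-5))*(1/140 - 474) = (0*(-5))*(-66359/140) = 0*(-66359/140) = 0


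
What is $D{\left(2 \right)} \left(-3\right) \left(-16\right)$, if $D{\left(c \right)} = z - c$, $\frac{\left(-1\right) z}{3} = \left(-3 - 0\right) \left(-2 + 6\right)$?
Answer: $1632$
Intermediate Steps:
$z = 36$ ($z = - 3 \left(-3 - 0\right) \left(-2 + 6\right) = - 3 \left(-3 + 0\right) 4 = - 3 \left(\left(-3\right) 4\right) = \left(-3\right) \left(-12\right) = 36$)
$D{\left(c \right)} = 36 - c$
$D{\left(2 \right)} \left(-3\right) \left(-16\right) = \left(36 - 2\right) \left(-3\right) \left(-16\right) = 34 \left(-3\right) \left(-16\right) = \left(-102\right) \left(-16\right) = 1632$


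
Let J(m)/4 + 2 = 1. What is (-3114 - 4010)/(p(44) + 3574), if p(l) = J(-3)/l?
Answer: -78364/39313 ≈ -1.9933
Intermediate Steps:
J(m) = -4 (J(m) = -8 + 4*1 = -8 + 4 = -4)
p(l) = -4/l
(-3114 - 4010)/(p(44) + 3574) = (-3114 - 4010)/(-4/44 + 3574) = -7124/(-4*1/44 + 3574) = -7124/(-1/11 + 3574) = -7124/39313/11 = -7124*11/39313 = -78364/39313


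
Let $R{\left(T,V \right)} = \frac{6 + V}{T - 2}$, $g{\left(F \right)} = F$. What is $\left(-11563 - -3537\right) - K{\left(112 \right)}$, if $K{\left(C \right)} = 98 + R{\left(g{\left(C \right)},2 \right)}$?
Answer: $- \frac{446824}{55} \approx -8124.1$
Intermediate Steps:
$R{\left(T,V \right)} = \frac{6 + V}{-2 + T}$
$K{\left(C \right)} = 98 + \frac{8}{-2 + C}$ ($K{\left(C \right)} = 98 + \frac{6 + 2}{-2 + C} = 98 + \frac{1}{-2 + C} 8 = 98 + \frac{8}{-2 + C}$)
$\left(-11563 - -3537\right) - K{\left(112 \right)} = \left(-11563 - -3537\right) - \frac{2 \left(-94 + 49 \cdot 112\right)}{-2 + 112} = \left(-11563 + 3537\right) - \frac{2 \left(-94 + 5488\right)}{110} = -8026 - 2 \cdot \frac{1}{110} \cdot 5394 = -8026 - \frac{5394}{55} = - \frac{446824}{55}$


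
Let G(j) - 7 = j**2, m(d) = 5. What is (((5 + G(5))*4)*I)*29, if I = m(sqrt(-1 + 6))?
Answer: 21460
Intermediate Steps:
I = 5
G(j) = 7 + j**2
(((5 + G(5))*4)*I)*29 = (((5 + (7 + 5**2))*4)*5)*29 = (((5 + (7 + 25))*4)*5)*29 = (((5 + 32)*4)*5)*29 = ((37*4)*5)*29 = (148*5)*29 = 740*29 = 21460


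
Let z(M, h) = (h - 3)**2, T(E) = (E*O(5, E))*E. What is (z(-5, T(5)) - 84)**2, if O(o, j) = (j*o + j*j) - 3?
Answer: 1886502250000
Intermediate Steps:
O(o, j) = -3 + j**2 + j*o (O(o, j) = (j*o + j**2) - 3 = (j**2 + j*o) - 3 = -3 + j**2 + j*o)
T(E) = E**2*(-3 + E**2 + 5*E) (T(E) = (E*(-3 + E**2 + E*5))*E = (E*(-3 + E**2 + 5*E))*E = E**2*(-3 + E**2 + 5*E))
z(M, h) = (-3 + h)**2
(z(-5, T(5)) - 84)**2 = ((-3 + 5**2*(-3 + 5**2 + 5*5))**2 - 84)**2 = ((-3 + 25*(-3 + 25 + 25))**2 - 84)**2 = ((-3 + 25*47)**2 - 84)**2 = ((-3 + 1175)**2 - 84)**2 = (1172**2 - 84)**2 = (1373584 - 84)**2 = 1373500**2 = 1886502250000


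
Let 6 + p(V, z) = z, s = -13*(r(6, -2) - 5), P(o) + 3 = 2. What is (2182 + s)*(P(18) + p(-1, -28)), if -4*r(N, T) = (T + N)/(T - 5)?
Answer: -78580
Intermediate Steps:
P(o) = -1 (P(o) = -3 + 2 = -1)
r(N, T) = -(N + T)/(4*(-5 + T)) (r(N, T) = -(T + N)/(4*(T - 5)) = -(N + T)/(4*(-5 + T)))
s = 442/7 (s = -13*((-1*6 - 1*(-2))/(4*(-5 - 2)) - 5) = -13*((¼)*(-6 + 2)/(-7) - 5) = -13*((¼)*(-⅐)*(-4) - 5) = -13*(⅐ - 5) = -13*(-34/7) = 442/7 ≈ 63.143)
p(V, z) = -6 + z
(2182 + s)*(P(18) + p(-1, -28)) = (2182 + 442/7)*(-1 + (-6 - 28)) = 15716*(-1 - 34)/7 = (15716/7)*(-35) = -78580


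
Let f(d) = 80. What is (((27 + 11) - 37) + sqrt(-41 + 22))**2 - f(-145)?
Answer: -98 + 2*I*sqrt(19) ≈ -98.0 + 8.7178*I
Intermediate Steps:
(((27 + 11) - 37) + sqrt(-41 + 22))**2 - f(-145) = (((27 + 11) - 37) + sqrt(-41 + 22))**2 - 1*80 = ((38 - 37) + sqrt(-19))**2 - 80 = (1 + I*sqrt(19))**2 - 80 = -80 + (1 + I*sqrt(19))**2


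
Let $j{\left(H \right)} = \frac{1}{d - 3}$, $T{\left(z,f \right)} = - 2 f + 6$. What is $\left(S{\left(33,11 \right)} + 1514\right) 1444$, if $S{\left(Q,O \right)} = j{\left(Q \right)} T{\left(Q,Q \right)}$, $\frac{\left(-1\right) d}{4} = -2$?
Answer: $2168888$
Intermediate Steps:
$d = 8$ ($d = \left(-4\right) \left(-2\right) = 8$)
$T{\left(z,f \right)} = 6 - 2 f$
$j{\left(H \right)} = \frac{1}{5}$ ($j{\left(H \right)} = \frac{1}{8 - 3} = \frac{1}{5}$)
$S{\left(Q,O \right)} = \frac{6}{5} - \frac{2 Q}{5}$ ($S{\left(Q,O \right)} = \frac{6 - 2 Q}{5} = \frac{6}{5} - \frac{2 Q}{5}$)
$\left(S{\left(33,11 \right)} + 1514\right) 1444 = \left(\left(\frac{6}{5} - \frac{66}{5}\right) + 1514\right) 1444 = \left(-12 + 1514\right) 1444 = 1502 \cdot 1444 = 2168888$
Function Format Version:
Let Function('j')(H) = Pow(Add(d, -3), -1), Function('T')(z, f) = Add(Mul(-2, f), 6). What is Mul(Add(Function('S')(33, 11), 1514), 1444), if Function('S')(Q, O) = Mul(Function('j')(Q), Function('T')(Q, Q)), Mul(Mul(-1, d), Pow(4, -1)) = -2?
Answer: 2168888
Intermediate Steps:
d = 8 (d = Mul(-4, -2) = 8)
Function('T')(z, f) = Add(6, Mul(-2, f))
Function('j')(H) = Rational(1, 5) (Function('j')(H) = Pow(Add(8, -3), -1) = Pow(5, -1) = Rational(1, 5))
Function('S')(Q, O) = Add(Rational(6, 5), Mul(Rational(-2, 5), Q)) (Function('S')(Q, O) = Mul(Rational(1, 5), Add(6, Mul(-2, Q))) = Add(Rational(6, 5), Mul(Rational(-2, 5), Q)))
Mul(Add(Function('S')(33, 11), 1514), 1444) = Mul(Add(Add(Rational(6, 5), Mul(Rational(-2, 5), 33)), 1514), 1444) = Mul(Add(Add(Rational(6, 5), Rational(-66, 5)), 1514), 1444) = Mul(Add(-12, 1514), 1444) = Mul(1502, 1444) = 2168888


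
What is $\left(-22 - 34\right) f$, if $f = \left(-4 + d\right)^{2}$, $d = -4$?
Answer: $-3584$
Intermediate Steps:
$f = 64$ ($f = \left(-4 - 4\right)^{2} = \left(-8\right)^{2} = 64$)
$\left(-22 - 34\right) f = \left(-22 - 34\right) 64 = \left(-56\right) 64 = -3584$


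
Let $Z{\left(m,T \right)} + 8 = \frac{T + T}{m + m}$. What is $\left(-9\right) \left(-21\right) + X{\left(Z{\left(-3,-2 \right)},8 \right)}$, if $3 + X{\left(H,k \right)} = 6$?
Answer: $192$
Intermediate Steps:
$Z{\left(m,T \right)} = -8 + \frac{T}{m}$ ($Z{\left(m,T \right)} = -8 + \frac{T + T}{m + m} = -8 + \frac{2 T}{2 m} = -8 + 2 T \frac{1}{2 m} = -8 + \frac{T}{m}$)
$X{\left(H,k \right)} = 3$ ($X{\left(H,k \right)} = -3 + 6 = 3$)
$\left(-9\right) \left(-21\right) + X{\left(Z{\left(-3,-2 \right)},8 \right)} = \left(-9\right) \left(-21\right) + 3 = 189 + 3 = 192$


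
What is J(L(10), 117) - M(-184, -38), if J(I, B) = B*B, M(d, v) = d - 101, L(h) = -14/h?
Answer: 13974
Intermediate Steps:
M(d, v) = -101 + d
J(I, B) = B²
J(L(10), 117) - M(-184, -38) = 117² - (-101 - 184) = 13689 - 1*(-285) = 13689 + 285 = 13974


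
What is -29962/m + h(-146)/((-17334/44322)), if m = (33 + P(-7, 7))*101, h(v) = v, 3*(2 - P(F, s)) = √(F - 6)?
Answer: 587544272003/1610383491 - 44943*I*√13/557419 ≈ 364.85 - 0.2907*I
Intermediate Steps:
P(F, s) = 2 - √(-6 + F)/3 (P(F, s) = 2 - √(F - 6)/3 = 2 - √(-6 + F)/3)
m = 3535 - 101*I*√13/3 (m = (33 + (2 - √(-6 - 7)/3))*101 = (33 + (2 - I*√13/3))*101 = (35 - I*√13/3)*101 = 3535 - 101*I*√13/3 ≈ 3535.0 - 121.39*I)
-29962/m + h(-146)/((-17334/44322)) = -29962/(3535 - 101*I*√13/3) - 146/((-17334/44322)) = -29962/(3535 - 101*I*√13/3) - 146/((-17334*1/44322)) = -29962/(3535 - 101*I*√13/3) - 146/(-2889/7387) = -29962/(3535 - 101*I*√13/3) - 146*(-7387/2889) = -29962/(3535 - 101*I*√13/3) + 1078502/2889 = 1078502/2889 - 29962/(3535 - 101*I*√13/3)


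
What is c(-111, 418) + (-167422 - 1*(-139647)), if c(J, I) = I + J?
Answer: -27468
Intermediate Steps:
c(-111, 418) + (-167422 - 1*(-139647)) = (418 - 111) + (-167422 - 1*(-139647)) = 307 + (-167422 + 139647) = 307 - 27775 = -27468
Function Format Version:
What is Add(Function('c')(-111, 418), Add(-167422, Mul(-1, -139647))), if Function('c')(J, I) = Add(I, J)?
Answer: -27468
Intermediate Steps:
Add(Function('c')(-111, 418), Add(-167422, Mul(-1, -139647))) = Add(Add(418, -111), Add(-167422, Mul(-1, -139647))) = Add(307, Add(-167422, 139647)) = Add(307, -27775) = -27468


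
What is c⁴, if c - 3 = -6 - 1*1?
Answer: 256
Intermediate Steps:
c = -4 (c = 3 + (-6 - 1*1) = 3 + (-6 - 1) = 3 - 7 = -4)
c⁴ = (-4)⁴ = 256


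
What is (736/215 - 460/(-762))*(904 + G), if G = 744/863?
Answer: 257591039936/70692645 ≈ 3643.8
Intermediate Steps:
G = 744/863 (G = 744*(1/863) = 744/863 ≈ 0.86211)
(736/215 - 460/(-762))*(904 + G) = (736/215 - 460/(-762))*(904 + 744/863) = (736*(1/215) - 460*(-1/762))*(780896/863) = (736/215 + 230/381)*(780896/863) = (329866/81915)*(780896/863) = 257591039936/70692645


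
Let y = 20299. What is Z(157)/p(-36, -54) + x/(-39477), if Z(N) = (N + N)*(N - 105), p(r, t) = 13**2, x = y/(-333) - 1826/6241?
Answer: 103047906086857/1066561517853 ≈ 96.617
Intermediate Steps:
x = -127294117/2078253 (x = 20299/(-333) - 1826/6241 = 20299*(-1/333) - 1826*1/6241 = -20299/333 - 1826/6241 = -127294117/2078253 ≈ -61.251)
p(r, t) = 169
Z(N) = 2*N*(-105 + N) (Z(N) = (2*N)*(-105 + N) = 2*N*(-105 + N))
Z(157)/p(-36, -54) + x/(-39477) = (2*157*(-105 + 157))/169 - 127294117/2078253/(-39477) = (2*157*52)*(1/169) - 127294117/2078253*(-1/39477) = 16328*(1/169) + 127294117/82043193681 = 1256/13 + 127294117/82043193681 = 103047906086857/1066561517853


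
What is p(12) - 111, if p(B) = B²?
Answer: 33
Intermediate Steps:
p(12) - 111 = 12² - 111 = 144 - 111 = 33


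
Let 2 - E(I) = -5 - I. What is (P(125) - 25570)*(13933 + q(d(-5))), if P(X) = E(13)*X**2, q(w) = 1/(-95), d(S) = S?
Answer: 75958060724/19 ≈ 3.9978e+9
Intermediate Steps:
E(I) = 7 + I (E(I) = 2 - (-5 - I) = 2 + (5 + I) = 7 + I)
q(w) = -1/95
P(X) = 20*X**2 (P(X) = (7 + 13)*X**2 = 20*X**2)
(P(125) - 25570)*(13933 + q(d(-5))) = (20*125**2 - 25570)*(13933 - 1/95) = (20*15625 - 25570)*(1323634/95) = (312500 - 25570)*(1323634/95) = 286930*(1323634/95) = 75958060724/19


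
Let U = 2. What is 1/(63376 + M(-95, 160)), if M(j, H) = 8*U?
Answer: 1/63392 ≈ 1.5775e-5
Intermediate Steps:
M(j, H) = 16 (M(j, H) = 8*2 = 16)
1/(63376 + M(-95, 160)) = 1/(63376 + 16) = 1/63392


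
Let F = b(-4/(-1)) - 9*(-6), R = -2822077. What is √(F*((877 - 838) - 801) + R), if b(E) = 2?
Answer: I*√2864749 ≈ 1692.6*I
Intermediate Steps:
F = 56 (F = 2 - 9*(-6) = 2 + 54 = 56)
√(F*((877 - 838) - 801) + R) = √(56*((877 - 838) - 801) - 2822077) = √(56*(39 - 801) - 2822077) = √(56*(-762) - 2822077) = √(-42672 - 2822077) = √(-2864749) = I*√2864749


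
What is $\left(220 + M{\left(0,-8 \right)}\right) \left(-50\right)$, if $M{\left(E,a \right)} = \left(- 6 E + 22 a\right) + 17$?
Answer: $-3050$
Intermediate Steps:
$M{\left(E,a \right)} = 17 - 6 E + 22 a$
$\left(220 + M{\left(0,-8 \right)}\right) \left(-50\right) = \left(220 + \left(17 - 0 + 22 \left(-8\right)\right)\right) \left(-50\right) = \left(220 + \left(17 + 0 - 176\right)\right) \left(-50\right) = \left(220 - 159\right) \left(-50\right) = 61 \left(-50\right) = -3050$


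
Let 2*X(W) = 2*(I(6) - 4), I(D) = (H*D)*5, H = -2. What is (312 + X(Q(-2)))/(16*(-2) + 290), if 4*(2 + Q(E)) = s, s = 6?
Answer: 124/129 ≈ 0.96124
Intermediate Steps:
I(D) = -10*D (I(D) = -2*D*5 = -10*D)
Q(E) = -½ (Q(E) = -2 + (¼)*6 = -2 + 3/2 = -½)
X(W) = -64 (X(W) = (2*(-10*6 - 4))/2 = (2*(-60 - 4))/2 = (2*(-64))/2 = (½)*(-128) = -64)
(312 + X(Q(-2)))/(16*(-2) + 290) = (312 - 64)/(16*(-2) + 290) = 248/(-32 + 290) = 248/258 = 248*(1/258) = 124/129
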